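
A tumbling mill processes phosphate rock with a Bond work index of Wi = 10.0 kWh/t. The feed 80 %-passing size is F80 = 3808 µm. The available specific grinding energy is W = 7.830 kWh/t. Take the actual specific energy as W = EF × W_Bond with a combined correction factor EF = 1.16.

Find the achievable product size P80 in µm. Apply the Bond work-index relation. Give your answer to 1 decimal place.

P80 = 142.7 µm

W = 10·Wi·(P80^(-½) − F80^(-½))
W_Bond = W / EF = 7.830 / 1.16 = 6.7500 kWh/t
P80^-0.5 = F80^-0.5 + W_Bond/(10 Wi)
  = 6.7500/(10·10.0) + 1/√3808 = 0.067500 + 0.016205 = 0.083705
P80 = (1/0.083705)² = 11.9467² = 142.72 µm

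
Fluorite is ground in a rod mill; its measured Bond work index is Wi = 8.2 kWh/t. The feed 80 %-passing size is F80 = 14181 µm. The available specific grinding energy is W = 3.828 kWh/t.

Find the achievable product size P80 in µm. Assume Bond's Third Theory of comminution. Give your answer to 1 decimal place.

W = 10 Wi / √P80 − 10 Wi / √F80
⇒ 1/√P80 = W/(10 Wi) + 1/√F80
  = 3.8280/(10·8.2) + 1/√14181 = 0.046683 + 0.008397 = 0.055080
P80 = (1/0.055080)² = 18.1553² = 329.61 µm

P80 = 329.6 µm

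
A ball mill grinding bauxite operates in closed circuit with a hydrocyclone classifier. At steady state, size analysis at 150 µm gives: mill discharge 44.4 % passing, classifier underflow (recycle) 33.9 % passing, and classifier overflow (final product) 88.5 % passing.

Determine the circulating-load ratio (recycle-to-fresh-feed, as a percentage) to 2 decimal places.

CL = 420.00 %

Two-product formula at 150 µm:
r = (o − d)/(d − u)
r = (88.5 − 44.4)/(44.4 − 33.9) = 44.1/10.5 = 4.2000
CL = 100·r = 420.00 %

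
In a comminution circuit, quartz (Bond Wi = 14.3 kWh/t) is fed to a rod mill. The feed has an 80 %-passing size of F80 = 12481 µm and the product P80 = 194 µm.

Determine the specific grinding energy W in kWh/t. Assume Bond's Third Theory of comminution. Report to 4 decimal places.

W = 8.9868 kWh/t

W_Bond = 10·Wi·(1/√P₈₀ − 1/√F₈₀)
1/√194 = 0.071796;  1/√12481 = 0.008951
W = 10·14.3·(0.071796 − 0.008951) = 8.9868 kWh/t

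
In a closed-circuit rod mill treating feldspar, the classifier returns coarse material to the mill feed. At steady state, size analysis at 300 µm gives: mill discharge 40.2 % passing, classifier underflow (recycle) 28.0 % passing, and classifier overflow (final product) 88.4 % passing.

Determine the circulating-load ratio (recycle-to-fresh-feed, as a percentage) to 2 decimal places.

CL = 395.08 %

Balance %-passing 300 µm (r = R/F):
d + r·d = r·u + o → r(d−u) = o−d
r = (88.4 − 40.2)/(40.2 − 28.0) = 48.2/12.2 = 3.9508
CL = 100·r = 395.08 %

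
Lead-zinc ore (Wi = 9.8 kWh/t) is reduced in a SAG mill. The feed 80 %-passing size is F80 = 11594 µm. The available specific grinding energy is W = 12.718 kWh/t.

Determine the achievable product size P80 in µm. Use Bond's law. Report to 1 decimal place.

W = 10·Wi·(P80^(-½) − F80^(-½))
P80^-0.5 = F80^-0.5 + W/(10 Wi)
  = 12.7180/(10·9.8) + 1/√11594 = 0.129776 + 0.009287 = 0.139063
P80 = (1/0.139063)² = 7.1910² = 51.71 µm

P80 = 51.7 µm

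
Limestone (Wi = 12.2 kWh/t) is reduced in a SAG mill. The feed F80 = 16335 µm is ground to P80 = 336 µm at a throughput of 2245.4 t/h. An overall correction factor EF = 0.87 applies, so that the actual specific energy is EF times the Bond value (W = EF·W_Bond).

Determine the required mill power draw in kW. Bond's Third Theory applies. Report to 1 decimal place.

P = 11137.1 kW

W = 10·Wi·[P80^(−½) − F80^(−½)]
W = 10·12.2·(1/√336 − 1/√16335) = 10·12.2·(0.046730) = 5.7011 kWh/t
Apply correction: 5.7011 × 0.87 = 4.9600 kWh/t
P = W·T = 4.9600·2245.4 = 11137.1 kW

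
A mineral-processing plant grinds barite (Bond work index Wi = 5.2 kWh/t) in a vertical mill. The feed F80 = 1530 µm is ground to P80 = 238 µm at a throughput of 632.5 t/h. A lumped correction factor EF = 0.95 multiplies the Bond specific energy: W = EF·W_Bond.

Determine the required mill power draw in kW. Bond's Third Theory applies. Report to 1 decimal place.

W_Bond = 10·Wi·(1/√P₈₀ − 1/√F₈₀)
W = 10·5.2·(1/√238 − 1/√1530) = 10·5.2·(0.039255) = 2.0413 kWh/t
With EF = 0.95: W = 2.0413·0.95 = 1.9392 kWh/t
P = W·T = 1.9392·632.5 = 1226.5 kW

P = 1226.5 kW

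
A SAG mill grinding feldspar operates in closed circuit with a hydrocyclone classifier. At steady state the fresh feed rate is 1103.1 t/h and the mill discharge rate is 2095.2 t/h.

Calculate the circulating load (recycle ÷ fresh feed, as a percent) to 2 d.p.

CL = 89.94 %

Discharge = new feed + return, hence
R = M − F = 2095.2 − 1103.1 = 992.1 t/h
CL = 100·R/F = 100·992.1/1103.1 = 89.94 %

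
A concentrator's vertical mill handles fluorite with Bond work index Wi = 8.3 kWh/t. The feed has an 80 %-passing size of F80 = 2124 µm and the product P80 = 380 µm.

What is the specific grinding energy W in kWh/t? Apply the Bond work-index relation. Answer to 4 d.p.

W = 2.4569 kWh/t

W = 10 Wi (P80^-0.5 − F80^-0.5)
1/√380 = 0.051299;  1/√2124 = 0.021698
W = 10·8.3·(0.051299 − 0.021698) = 2.4569 kWh/t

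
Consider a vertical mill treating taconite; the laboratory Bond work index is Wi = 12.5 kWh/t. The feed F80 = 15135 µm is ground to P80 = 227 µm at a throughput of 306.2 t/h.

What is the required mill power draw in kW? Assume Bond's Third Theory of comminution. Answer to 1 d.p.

W_Bond = 10·Wi·(1/√P₈₀ − 1/√F₈₀)
W = 10·12.5·(1/√227 − 1/√15135) = 10·12.5·(0.058244) = 7.2805 kWh/t
P_mill = W·ṁ = 7.2805·306.2 = 2229.3 kW

P = 2229.3 kW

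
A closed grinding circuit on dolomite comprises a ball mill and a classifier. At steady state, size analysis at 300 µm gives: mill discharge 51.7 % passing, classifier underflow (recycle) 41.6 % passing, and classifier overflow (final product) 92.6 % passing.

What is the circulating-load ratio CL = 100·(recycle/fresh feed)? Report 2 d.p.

CL = 404.95 %

Mass balance on the −300 µm fraction:
d + r·d = r·u + o → r(d−u) = o−d
r = (92.6 − 51.7)/(51.7 − 41.6) = 40.9/10.1 = 4.0495
CL = 100·r = 404.95 %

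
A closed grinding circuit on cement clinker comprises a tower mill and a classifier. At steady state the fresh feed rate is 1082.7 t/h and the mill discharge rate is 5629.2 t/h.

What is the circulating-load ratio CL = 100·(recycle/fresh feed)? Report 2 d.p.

Steady state: M = F + R.
R = M − F = 5629.2 − 1082.7 = 4546.5 t/h
CL = 100·R/F = 100·4546.5/1082.7 = 419.92 %

CL = 419.92 %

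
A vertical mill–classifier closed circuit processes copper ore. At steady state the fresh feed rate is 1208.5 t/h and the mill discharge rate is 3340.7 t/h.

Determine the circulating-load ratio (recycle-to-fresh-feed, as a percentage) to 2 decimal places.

Mill node: discharge = fresh + recycle.
R = M − F = 3340.7 − 1208.5 = 2132.2 t/h
CL = 100·R/F = 100·2132.2/1208.5 = 176.43 %

CL = 176.43 %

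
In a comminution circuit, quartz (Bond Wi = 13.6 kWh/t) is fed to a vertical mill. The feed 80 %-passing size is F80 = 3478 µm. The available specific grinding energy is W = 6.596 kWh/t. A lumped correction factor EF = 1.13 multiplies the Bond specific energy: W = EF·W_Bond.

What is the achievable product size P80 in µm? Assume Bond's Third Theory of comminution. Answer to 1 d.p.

P80 = 278.9 µm

W = 10·Wi·[P80^(−½) − F80^(−½)]
W_Bond = W / EF = 6.596 / 1.13 = 5.8372 kWh/t
P80^-0.5 = F80^-0.5 + W_Bond/(10 Wi)
  = 5.8372/(10·13.6) + 1/√3478 = 0.042920 + 0.016956 = 0.059877
P80 = (1/0.059877)² = 16.7010² = 278.92 µm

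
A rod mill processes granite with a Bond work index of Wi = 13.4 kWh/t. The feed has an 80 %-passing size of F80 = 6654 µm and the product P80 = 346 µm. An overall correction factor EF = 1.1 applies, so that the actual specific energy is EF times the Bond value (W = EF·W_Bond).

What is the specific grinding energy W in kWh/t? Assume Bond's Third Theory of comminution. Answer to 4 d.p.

W = 10 Wi (P80^-0.5 − F80^-0.5)
1/√346 = 0.053760;  1/√6654 = 0.012259
W = 10·13.4·(0.053760 − 0.012259) = 5.5612 kWh/t
With EF = 1.1: W = 5.5612·1.1 = 6.1173 kWh/t

W = 6.1173 kWh/t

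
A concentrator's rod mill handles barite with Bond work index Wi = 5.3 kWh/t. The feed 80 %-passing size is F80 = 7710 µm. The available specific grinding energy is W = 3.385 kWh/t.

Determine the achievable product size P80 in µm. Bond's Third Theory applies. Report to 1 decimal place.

P80 = 176.6 µm

Bond: W = 10·Wi·(1/√P80 − 1/√F80)
⇒ 1/√P80 = W/(10·Wi) + 1/√F80
  = 3.3850/(10·5.3) + 1/√7710 = 0.063868 + 0.011389 = 0.075257
P80 = (1/0.075257)² = 13.2879² = 176.57 µm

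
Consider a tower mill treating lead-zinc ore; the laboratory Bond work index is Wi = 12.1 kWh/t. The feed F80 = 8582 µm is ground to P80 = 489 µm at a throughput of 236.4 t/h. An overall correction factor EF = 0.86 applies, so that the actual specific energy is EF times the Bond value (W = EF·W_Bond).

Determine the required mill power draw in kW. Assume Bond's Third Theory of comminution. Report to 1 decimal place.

P = 846.9 kW

W = 10 Wi / √P80 − 10 Wi / √F80
W = 10·12.1·(1/√489 − 1/√8582) = 10·12.1·(0.034427) = 4.1657 kWh/t
Apply correction: 4.1657 × 0.86 = 3.5825 kWh/t
Mill draw = 3.5825 × 236.4 = 846.9 kW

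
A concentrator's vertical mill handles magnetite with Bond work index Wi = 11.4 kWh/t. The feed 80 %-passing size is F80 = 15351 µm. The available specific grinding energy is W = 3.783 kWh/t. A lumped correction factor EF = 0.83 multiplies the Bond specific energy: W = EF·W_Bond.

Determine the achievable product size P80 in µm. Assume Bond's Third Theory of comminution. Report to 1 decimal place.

P80 = 433.1 µm

W_Bond = 10·Wi·(1/√P₈₀ − 1/√F₈₀)
W_Bond = W / EF = 3.783 / 0.83 = 4.5578 kWh/t
1/√P80 = 1/√F80 + W_Bond/(10·Wi)
  = 4.5578/(10·11.4) + 1/√15351 = 0.039981 + 0.008071 = 0.048052
P80 = (1/0.048052)² = 20.8108² = 433.09 µm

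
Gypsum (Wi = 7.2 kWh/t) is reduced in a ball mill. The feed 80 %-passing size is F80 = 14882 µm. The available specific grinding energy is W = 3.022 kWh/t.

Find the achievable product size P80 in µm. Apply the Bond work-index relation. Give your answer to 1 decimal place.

W = 10 Wi / √P80 − 10 Wi / √F80
1/√P80 = 1/√F80 + W/(10·Wi)
  = 3.0220/(10·7.2) + 1/√14882 = 0.041972 + 0.008197 = 0.050169
P80 = (1/0.050169)² = 19.9324² = 397.30 µm

P80 = 397.3 µm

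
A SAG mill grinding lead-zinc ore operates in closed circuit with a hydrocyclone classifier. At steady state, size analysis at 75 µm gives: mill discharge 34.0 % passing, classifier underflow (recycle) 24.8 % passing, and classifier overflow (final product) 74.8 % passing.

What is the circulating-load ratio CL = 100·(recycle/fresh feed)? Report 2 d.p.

Two-product formula at 75 µm:
(1+r)d = ru + o → r = (o−d)/(d−u)
r = (74.8 − 34.0)/(34.0 − 24.8) = 40.8/9.2 = 4.4348
CL = 100·r = 443.48 %

CL = 443.48 %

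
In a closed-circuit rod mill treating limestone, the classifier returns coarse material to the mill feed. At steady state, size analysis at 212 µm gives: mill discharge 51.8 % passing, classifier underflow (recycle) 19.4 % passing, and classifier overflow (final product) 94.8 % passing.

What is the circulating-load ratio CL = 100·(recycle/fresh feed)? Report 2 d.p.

Classifier node, passing 212 µm:
d + r·d = r·u + o → r(d−u) = o−d
r = (94.8 − 51.8)/(51.8 − 19.4) = 43.0/32.4 = 1.3272
CL = 100·r = 132.72 %

CL = 132.72 %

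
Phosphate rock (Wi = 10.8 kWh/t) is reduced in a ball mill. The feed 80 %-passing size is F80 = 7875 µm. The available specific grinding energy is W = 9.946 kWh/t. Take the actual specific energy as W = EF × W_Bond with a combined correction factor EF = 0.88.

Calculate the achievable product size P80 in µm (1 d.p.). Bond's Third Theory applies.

Bond:  W = 10 Wi (1/√P − 1/√F)
W_Bond = W / EF = 9.946 / 0.88 = 11.3023 kWh/t
P80^(−½) = W_Bond/(10 Wi) + F80^(−½)
  = 11.3023/(10·10.8) + 1/√7875 = 0.104651 + 0.011269 = 0.115919
P80 = (1/0.115919)² = 8.6267² = 74.42 µm

P80 = 74.4 µm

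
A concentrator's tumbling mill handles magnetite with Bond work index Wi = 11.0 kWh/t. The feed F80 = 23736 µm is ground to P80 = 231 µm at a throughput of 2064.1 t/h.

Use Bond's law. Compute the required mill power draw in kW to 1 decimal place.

P = 13465.1 kW

W = 10·Wi·(P80^(-½) − F80^(-½))
W = 10·11.0·(1/√231 − 1/√23736) = 10·11.0·(0.059304) = 6.5235 kWh/t
Mill draw = 6.5235 × 2064.1 = 13465.1 kW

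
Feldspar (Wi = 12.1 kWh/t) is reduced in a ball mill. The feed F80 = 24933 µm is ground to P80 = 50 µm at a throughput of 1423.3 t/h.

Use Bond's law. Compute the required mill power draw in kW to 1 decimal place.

W = 10·Wi·(P80^(-½) − F80^(-½))
W = 10·12.1·(1/√50 − 1/√24933) = 10·12.1·(0.135088) = 16.3457 kWh/t
P_mill = W·ṁ = 16.3457·1423.3 = 23264.8 kW

P = 23264.8 kW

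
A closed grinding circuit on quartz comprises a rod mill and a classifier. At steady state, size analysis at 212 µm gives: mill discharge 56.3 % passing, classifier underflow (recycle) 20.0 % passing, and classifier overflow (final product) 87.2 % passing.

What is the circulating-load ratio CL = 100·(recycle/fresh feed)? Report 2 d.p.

CL = 85.12 %

Classifier node, passing 212 µm:
Fd + Rd = Ru + Fo ⇒ R/F = (o−d)/(d−u)
r = (87.2 − 56.3)/(56.3 − 20.0) = 30.9/36.3 = 0.8512
CL = 100·r = 85.12 %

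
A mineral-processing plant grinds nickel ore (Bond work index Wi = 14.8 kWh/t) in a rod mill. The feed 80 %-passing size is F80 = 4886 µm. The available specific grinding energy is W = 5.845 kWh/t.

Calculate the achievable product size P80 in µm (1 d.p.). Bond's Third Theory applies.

P80 = 345.5 µm

W = 10 Wi / √P80 − 10 Wi / √F80
P80^-0.5 = F80^-0.5 + W/(10 Wi)
  = 5.8450/(10·14.8) + 1/√4886 = 0.039493 + 0.014306 = 0.053799
P80 = (1/0.053799)² = 18.5876² = 345.50 µm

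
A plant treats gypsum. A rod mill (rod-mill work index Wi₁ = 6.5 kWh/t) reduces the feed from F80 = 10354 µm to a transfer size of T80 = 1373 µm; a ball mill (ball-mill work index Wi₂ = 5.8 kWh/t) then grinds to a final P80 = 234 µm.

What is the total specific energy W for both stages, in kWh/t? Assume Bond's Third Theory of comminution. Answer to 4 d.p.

W = 10·Wi·(P80^(-½) − F80^(-½))
Stage 1 (10354→1373 µm, Wi₁=6.5): W₁ = 10·6.5·(0.026988 − 0.009828) = 1.1154 kWh/t
Stage 2 (1373→234 µm, Wi₂=5.8): W₂ = 10·5.8·(0.065372 − 0.026988) = 2.2263 kWh/t
W = W₁ + W₂ = 1.1154 + 2.2263 = 3.3417 kWh/t

W = 3.3417 kWh/t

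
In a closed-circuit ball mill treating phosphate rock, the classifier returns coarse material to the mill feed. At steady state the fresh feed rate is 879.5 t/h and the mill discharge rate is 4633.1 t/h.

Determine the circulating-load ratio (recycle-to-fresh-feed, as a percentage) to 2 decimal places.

CL = 426.79 %

Discharge = new feed + return, hence
R = M − F = 4633.1 − 879.5 = 3753.6 t/h
CL = 100·R/F = 100·3753.6/879.5 = 426.79 %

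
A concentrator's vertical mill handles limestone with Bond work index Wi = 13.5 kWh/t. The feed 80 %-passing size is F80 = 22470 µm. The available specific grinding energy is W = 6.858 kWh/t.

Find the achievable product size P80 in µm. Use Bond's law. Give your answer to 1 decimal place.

W = 10·Wi·(P80^(-½) − F80^(-½))
1/√P80 = 1/√F80 + W/(10·Wi)
  = 6.8580/(10·13.5) + 1/√22470 = 0.050800 + 0.006671 = 0.057471
P80 = (1/0.057471)² = 17.4000² = 302.76 µm

P80 = 302.8 µm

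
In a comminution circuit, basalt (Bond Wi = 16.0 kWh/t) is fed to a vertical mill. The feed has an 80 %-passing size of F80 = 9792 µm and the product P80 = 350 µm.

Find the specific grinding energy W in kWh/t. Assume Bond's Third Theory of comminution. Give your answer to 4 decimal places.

Bond: W = 10·Wi·(1/√P80 − 1/√F80)
1/√350 = 0.053452;  1/√9792 = 0.010106
W = 10·16.0·(0.053452 − 0.010106) = 6.9355 kWh/t

W = 6.9355 kWh/t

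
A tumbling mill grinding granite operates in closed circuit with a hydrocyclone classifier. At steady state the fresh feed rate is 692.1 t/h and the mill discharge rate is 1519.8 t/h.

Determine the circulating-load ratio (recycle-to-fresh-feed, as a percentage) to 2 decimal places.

CL = 119.59 %

Discharge = new feed + return, hence
R = M − F = 1519.8 − 692.1 = 827.7 t/h
CL = 100·R/F = 100·827.7/692.1 = 119.59 %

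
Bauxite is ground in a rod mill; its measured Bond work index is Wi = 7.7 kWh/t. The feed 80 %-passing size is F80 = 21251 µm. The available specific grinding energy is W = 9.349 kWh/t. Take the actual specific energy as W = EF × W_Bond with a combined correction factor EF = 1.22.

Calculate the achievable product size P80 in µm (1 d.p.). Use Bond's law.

P80 = 88.4 µm

W_Bond = 10·Wi·(1/√P₈₀ − 1/√F₈₀)
W_Bond = W / EF = 9.349 / 1.22 = 7.6631 kWh/t
⇒ 1/√P80 = W_Bond/(10 Wi) + 1/√F80
  = 7.6631/(10·7.7) + 1/√21251 = 0.099521 + 0.006860 = 0.106381
P80 = (1/0.106381)² = 9.4002² = 88.36 µm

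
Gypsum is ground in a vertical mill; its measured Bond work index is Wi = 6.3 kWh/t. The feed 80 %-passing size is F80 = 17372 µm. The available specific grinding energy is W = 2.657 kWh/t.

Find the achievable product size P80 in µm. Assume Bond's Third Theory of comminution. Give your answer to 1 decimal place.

W = 10·Wi·[P80^(−½) − F80^(−½)]
⇒ 1/√P80 = W/(10·Wi) + 1/√F80
  = 2.6570/(10·6.3) + 1/√17372 = 0.042175 + 0.007587 = 0.049762
P80 = (1/0.049762)² = 20.0958² = 403.84 µm

P80 = 403.8 µm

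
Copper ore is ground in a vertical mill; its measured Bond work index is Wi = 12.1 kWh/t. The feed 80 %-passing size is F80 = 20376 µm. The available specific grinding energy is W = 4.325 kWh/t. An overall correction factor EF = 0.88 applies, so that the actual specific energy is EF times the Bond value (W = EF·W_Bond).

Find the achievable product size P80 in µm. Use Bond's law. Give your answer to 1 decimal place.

W = 10 Wi (P80^-0.5 − F80^-0.5)
W_Bond = W / EF = 4.325 / 0.88 = 4.9148 kWh/t
⇒ 1/√P80 = W_Bond/(10·Wi) + 1/√F80
  = 4.9148/(10·12.1) + 1/√20376 = 0.040618 + 0.007006 = 0.047623
P80 = (1/0.047623)² = 20.9980² = 440.92 µm

P80 = 440.9 µm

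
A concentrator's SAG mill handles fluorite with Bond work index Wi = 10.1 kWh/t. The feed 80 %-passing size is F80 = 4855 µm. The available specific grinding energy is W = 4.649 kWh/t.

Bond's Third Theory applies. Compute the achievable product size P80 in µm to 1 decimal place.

W = 10 Wi (1/√P80 − 1/√F80)  [Bond]
1/√P80 = 1/√F80 + W/(10·Wi)
  = 4.6490/(10·10.1) + 1/√4855 = 0.046030 + 0.014352 = 0.060381
P80 = (1/0.060381)² = 16.5614² = 274.28 µm

P80 = 274.3 µm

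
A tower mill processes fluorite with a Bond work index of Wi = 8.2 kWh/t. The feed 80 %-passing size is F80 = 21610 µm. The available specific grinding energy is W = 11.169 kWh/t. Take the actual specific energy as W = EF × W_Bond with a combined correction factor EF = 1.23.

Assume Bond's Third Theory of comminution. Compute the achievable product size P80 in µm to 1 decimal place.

P80 = 72.4 µm

W = 10 Wi (1/√P80 − 1/√F80)  [Bond]
W_Bond = W / EF = 11.169 / 1.23 = 9.0805 kWh/t
P80^(−½) = W_Bond/(10 Wi) + F80^(−½)
  = 9.0805/(10·8.2) + 1/√21610 = 0.110738 + 0.006803 = 0.117540
P80 = (1/0.117540)² = 8.5077² = 72.38 µm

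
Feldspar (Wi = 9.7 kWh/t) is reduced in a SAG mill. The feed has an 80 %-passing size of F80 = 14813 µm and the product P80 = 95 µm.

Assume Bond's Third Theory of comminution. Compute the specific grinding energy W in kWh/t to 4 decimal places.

W = 9.1550 kWh/t

W = 10 Wi / √P80 − 10 Wi / √F80
1/√95 = 0.102598;  1/√14813 = 0.008216
W = 10·9.7·(0.102598 − 0.008216) = 9.1550 kWh/t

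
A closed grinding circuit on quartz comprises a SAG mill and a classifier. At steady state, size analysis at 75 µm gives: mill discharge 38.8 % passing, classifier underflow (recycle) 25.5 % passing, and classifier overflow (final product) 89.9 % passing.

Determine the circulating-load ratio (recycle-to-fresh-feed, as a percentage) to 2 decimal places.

Mass balance on the −75 µm fraction:
(1+r)d = ru + o → r = (o−d)/(d−u)
r = (89.9 − 38.8)/(38.8 − 25.5) = 51.1/13.3 = 3.8421
CL = 100·r = 384.21 %

CL = 384.21 %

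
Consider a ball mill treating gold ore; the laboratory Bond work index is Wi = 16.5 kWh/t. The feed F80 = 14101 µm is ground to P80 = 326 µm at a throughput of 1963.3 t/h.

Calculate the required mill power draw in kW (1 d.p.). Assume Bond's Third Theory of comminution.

P = 15213.6 kW

W = 10·Wi·[P80^(−½) − F80^(−½)]
W = 10·16.5·(1/√326 − 1/√14101) = 10·16.5·(0.046964) = 7.7490 kWh/t
Power = W × throughput = 7.7490 kWh/t × 1963.3 t/h = 15213.6 kW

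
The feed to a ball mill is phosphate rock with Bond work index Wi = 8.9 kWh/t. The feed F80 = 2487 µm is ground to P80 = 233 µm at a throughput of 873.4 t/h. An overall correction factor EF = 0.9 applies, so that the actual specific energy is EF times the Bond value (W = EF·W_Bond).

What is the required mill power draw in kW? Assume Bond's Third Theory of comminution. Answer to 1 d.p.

W = 10 Wi (P80^-0.5 − F80^-0.5)
W = 10·8.9·(1/√233 − 1/√2487) = 10·8.9·(0.045460) = 4.0459 kWh/t
Apply correction: 4.0459 × 0.9 = 3.6413 kWh/t
Power = W × throughput = 3.6413 kWh/t × 873.4 t/h = 3180.3 kW

P = 3180.3 kW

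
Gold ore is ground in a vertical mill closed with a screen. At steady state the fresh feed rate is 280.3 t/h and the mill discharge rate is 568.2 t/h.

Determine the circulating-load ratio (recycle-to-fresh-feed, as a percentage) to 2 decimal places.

CL = 102.71 %

Steady state: M = F + R.
R = M − F = 568.2 − 280.3 = 287.9 t/h
CL = 100·R/F = 100·287.9/280.3 = 102.71 %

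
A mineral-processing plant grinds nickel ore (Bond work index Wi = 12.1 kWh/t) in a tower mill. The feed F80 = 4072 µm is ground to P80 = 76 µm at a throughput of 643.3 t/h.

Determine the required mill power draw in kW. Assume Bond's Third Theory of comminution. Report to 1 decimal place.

W_Bond = 10·Wi·(1/√P₈₀ − 1/√F₈₀)
W = 10·12.1·(1/√76 − 1/√4072) = 10·12.1·(0.099037) = 11.9835 kWh/t
P = W·T = 11.9835·643.3 = 7709.0 kW

P = 7709.0 kW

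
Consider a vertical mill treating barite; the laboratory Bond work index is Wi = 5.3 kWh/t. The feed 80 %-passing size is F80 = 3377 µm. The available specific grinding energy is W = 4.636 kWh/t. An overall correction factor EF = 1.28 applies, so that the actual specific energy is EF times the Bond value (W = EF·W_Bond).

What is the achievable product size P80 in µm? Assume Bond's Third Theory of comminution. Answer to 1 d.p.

W = 10 Wi / √P80 − 10 Wi / √F80
W_Bond = W / EF = 4.636 / 1.28 = 3.6219 kWh/t
P80^-0.5 = F80^-0.5 + W_Bond/(10 Wi)
  = 3.6219/(10·5.3) + 1/√3377 = 0.068337 + 0.017208 = 0.085545
P80 = (1/0.085545)² = 11.6897² = 136.65 µm

P80 = 136.6 µm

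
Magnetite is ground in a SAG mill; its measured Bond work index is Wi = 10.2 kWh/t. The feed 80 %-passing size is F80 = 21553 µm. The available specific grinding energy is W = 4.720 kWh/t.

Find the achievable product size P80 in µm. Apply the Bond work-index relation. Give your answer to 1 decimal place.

P80 = 354.8 µm

Bond: W = 10·Wi·(1/√P80 − 1/√F80)
⇒ 1/√P80 = W/(10·Wi) + 1/√F80
  = 4.7200/(10·10.2) + 1/√21553 = 0.046275 + 0.006812 = 0.053086
P80 = (1/0.053086)² = 18.8373² = 354.85 µm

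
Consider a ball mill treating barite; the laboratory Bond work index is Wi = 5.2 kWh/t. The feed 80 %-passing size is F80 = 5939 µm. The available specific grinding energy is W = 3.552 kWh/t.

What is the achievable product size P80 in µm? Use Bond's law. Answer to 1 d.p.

W = 10 Wi (1/√P80 − 1/√F80)  [Bond]
⇒ 1/√P80 = W/(10·Wi) + 1/√F80
  = 3.5520/(10·5.2) + 1/√5939 = 0.068308 + 0.012976 = 0.081284
P80 = (1/0.081284)² = 12.3026² = 151.35 µm

P80 = 151.4 µm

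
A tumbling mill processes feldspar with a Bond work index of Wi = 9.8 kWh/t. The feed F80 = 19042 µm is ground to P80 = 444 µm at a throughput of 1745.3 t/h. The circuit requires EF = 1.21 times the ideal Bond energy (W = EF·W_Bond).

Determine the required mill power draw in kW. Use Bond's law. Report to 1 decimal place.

W = 10·Wi·[P80^(−½) − F80^(−½)]
W = 10·9.8·(1/√444 − 1/√19042) = 10·9.8·(0.040211) = 3.9407 kWh/t
W_actual = 1.21 × 3.9407 = 4.7682 kWh/t
Mill draw = 4.7682 × 1745.3 = 8322.0 kW

P = 8322.0 kW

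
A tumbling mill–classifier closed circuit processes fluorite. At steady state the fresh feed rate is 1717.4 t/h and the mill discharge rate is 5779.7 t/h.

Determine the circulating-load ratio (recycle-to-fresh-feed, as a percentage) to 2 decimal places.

CL = 236.54 %

M = F + R at steady state, so:
R = M − F = 5779.7 − 1717.4 = 4062.3 t/h
CL = 100·R/F = 100·4062.3/1717.4 = 236.54 %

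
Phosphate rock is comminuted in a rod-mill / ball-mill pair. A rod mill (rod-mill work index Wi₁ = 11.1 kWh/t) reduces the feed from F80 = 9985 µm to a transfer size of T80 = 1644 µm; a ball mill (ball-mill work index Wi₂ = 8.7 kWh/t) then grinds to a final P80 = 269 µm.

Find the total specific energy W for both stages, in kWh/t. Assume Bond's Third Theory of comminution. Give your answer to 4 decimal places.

W = 4.7856 kWh/t

W = 10·Wi·[P80^(−½) − F80^(−½)]
Stage 1 (9985→1644 µm, Wi₁=11.1): W₁ = 10·11.1·(0.024663 − 0.010008) = 1.6268 kWh/t
Stage 2 (1644→269 µm, Wi₂=8.7): W₂ = 10·8.7·(0.060971 − 0.024663) = 3.1588 kWh/t
W = W₁ + W₂ = 1.6268 + 3.1588 = 4.7856 kWh/t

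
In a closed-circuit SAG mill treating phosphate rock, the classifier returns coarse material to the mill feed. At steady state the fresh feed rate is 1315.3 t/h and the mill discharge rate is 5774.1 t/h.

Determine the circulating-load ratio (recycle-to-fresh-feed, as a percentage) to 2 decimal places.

CL = 338.99 %

Discharge = new feed + return, hence
R = M − F = 5774.1 − 1315.3 = 4458.8 t/h
CL = 100·R/F = 100·4458.8/1315.3 = 338.99 %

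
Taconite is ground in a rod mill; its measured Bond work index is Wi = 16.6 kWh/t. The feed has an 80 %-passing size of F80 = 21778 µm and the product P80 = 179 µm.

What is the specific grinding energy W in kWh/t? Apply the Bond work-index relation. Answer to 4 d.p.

W = 10 Wi (1/√P80 − 1/√F80)  [Bond]
1/√179 = 0.074744;  1/√21778 = 0.006776
W = 10·16.6·(0.074744 − 0.006776) = 11.2826 kWh/t

W = 11.2826 kWh/t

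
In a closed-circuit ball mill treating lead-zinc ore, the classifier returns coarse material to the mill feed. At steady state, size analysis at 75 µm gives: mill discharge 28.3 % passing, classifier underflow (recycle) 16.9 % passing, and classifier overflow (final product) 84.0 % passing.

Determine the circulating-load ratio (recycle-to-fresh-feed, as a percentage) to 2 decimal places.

CL = 488.60 %

Let r = R/F. Size balance at 75 µm:
(1+r)·d = r·u + o ⇒ r = (o−d)/(d−u)
r = (84.0 − 28.3)/(28.3 − 16.9) = 55.7/11.4 = 4.8860
CL = 100·r = 488.60 %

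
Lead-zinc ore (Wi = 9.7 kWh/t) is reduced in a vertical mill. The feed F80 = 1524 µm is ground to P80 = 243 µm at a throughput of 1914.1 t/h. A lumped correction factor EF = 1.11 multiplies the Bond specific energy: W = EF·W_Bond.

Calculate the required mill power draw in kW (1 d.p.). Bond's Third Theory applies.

W = 10 Wi (P80^-0.5 − F80^-0.5)
W = 10·9.7·(1/√243 − 1/√1524) = 10·9.7·(0.038534) = 3.7378 kWh/t
Corrected W = EF·W_Bond = 1.11·3.7378 = 4.1490 kWh/t
Power = W × throughput = 4.1490 kWh/t × 1914.1 t/h = 7941.6 kW

P = 7941.6 kW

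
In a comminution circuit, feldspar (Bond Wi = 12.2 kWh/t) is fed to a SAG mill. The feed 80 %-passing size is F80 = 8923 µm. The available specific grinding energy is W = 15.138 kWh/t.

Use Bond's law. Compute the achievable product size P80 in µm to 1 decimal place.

P80 = 55.1 µm

Bond: W = 10·Wi·(1/√P80 − 1/√F80)
P80^-0.5 = F80^-0.5 + W/(10 Wi)
  = 15.1380/(10·12.2) + 1/√8923 = 0.124082 + 0.010586 = 0.134668
P80 = (1/0.134668)² = 7.4257² = 55.14 µm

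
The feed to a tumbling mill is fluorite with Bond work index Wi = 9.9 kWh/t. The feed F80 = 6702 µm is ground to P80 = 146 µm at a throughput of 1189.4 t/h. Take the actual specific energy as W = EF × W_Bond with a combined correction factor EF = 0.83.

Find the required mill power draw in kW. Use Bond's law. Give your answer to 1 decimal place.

W = 10 Wi / √P80 − 10 Wi / √F80
W = 10·9.9·(1/√146 − 1/√6702) = 10·9.9·(0.070545) = 6.9840 kWh/t
With EF = 0.83: W = 6.9840·0.83 = 5.7967 kWh/t
P_mill = W·ṁ = 5.7967·1189.4 = 6894.6 kW

P = 6894.6 kW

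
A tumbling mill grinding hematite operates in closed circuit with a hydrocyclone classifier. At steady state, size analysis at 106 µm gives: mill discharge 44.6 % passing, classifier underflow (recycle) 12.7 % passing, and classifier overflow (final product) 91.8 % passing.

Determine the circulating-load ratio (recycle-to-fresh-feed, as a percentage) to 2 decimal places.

CL = 147.96 %

Classifier node, passing 106 µm:
Fd + Rd = Ru + Fo ⇒ R/F = (o−d)/(d−u)
r = (91.8 − 44.6)/(44.6 − 12.7) = 47.2/31.9 = 1.4796
CL = 100·r = 147.96 %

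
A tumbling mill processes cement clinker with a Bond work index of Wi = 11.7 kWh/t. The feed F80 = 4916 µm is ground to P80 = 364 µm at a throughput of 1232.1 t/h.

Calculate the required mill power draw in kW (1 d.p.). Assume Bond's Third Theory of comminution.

Bond:  W = 10 Wi (1/√P − 1/√F)
W = 10·11.7·(1/√364 − 1/√4916) = 10·11.7·(0.038152) = 4.4638 kWh/t
P = W·T = 4.4638·1232.1 = 5499.8 kW

P = 5499.8 kW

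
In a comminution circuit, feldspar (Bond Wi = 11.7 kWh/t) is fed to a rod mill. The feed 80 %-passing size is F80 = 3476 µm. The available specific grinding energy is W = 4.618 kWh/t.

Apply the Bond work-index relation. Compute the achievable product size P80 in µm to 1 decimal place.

P80 = 314.0 µm

W = 10 Wi (1/√P80 − 1/√F80)  [Bond]
P80^(−½) = W/(10 Wi) + F80^(−½)
  = 4.6180/(10·11.7) + 1/√3476 = 0.039470 + 0.016961 = 0.056431
P80 = (1/0.056431)² = 17.7206² = 314.02 µm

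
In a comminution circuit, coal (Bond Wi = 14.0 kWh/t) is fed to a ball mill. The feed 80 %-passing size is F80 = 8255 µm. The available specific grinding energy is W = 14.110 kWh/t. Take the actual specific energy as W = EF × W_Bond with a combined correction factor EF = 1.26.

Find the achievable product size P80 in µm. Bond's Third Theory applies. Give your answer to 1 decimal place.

W = 10 Wi (1/√P80 − 1/√F80)  [Bond]
W_Bond = W / EF = 14.110 / 1.26 = 11.1984 kWh/t
1/√P80 = 1/√F80 + W_Bond/(10·Wi)
  = 11.1984/(10·14.0) + 1/√8255 = 0.079989 + 0.011006 = 0.090995
P80 = (1/0.090995)² = 10.9896² = 120.77 µm

P80 = 120.8 µm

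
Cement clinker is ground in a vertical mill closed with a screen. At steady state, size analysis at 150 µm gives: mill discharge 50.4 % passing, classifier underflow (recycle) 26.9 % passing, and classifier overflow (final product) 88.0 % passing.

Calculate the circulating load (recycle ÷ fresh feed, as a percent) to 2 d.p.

Let r = R/F. Size balance at 150 µm:
(1+r)d = ru + o → r = (o−d)/(d−u)
r = (88.0 − 50.4)/(50.4 − 26.9) = 37.6/23.5 = 1.6000
CL = 100·r = 160.00 %

CL = 160.00 %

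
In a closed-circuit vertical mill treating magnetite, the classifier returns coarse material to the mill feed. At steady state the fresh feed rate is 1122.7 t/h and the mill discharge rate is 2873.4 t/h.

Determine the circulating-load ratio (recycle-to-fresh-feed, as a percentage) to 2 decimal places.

Steady state: M = F + R.
R = M − F = 2873.4 − 1122.7 = 1750.7 t/h
CL = 100·R/F = 100·1750.7/1122.7 = 155.94 %

CL = 155.94 %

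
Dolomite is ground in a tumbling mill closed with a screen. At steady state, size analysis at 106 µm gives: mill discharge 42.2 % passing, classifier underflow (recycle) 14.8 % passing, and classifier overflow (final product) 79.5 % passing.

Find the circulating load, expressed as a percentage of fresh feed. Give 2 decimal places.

CL = 136.13 %

Mass balance on the −106 µm fraction:
(1+r)·d = r·u + o ⇒ r = (o−d)/(d−u)
r = (79.5 − 42.2)/(42.2 − 14.8) = 37.3/27.4 = 1.3613
CL = 100·r = 136.13 %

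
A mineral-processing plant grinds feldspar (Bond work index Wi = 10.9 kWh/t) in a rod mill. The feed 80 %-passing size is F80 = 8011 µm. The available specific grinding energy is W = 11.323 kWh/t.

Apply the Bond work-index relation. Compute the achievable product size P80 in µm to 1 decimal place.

W = 10 Wi (1/√P80 − 1/√F80)  [Bond]
⇒ 1/√P80 = W/(10·Wi) + 1/√F80
  = 11.3230/(10·10.9) + 1/√8011 = 0.103881 + 0.011173 = 0.115053
P80 = (1/0.115053)² = 8.6916² = 75.54 µm

P80 = 75.5 µm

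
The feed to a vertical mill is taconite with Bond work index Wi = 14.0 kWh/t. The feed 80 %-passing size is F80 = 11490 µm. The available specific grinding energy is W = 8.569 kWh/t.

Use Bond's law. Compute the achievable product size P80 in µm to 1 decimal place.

W = 10 Wi / √P80 − 10 Wi / √F80
1/√P80 = 1/√F80 + W/(10·Wi)
  = 8.5690/(10·14.0) + 1/√11490 = 0.061207 + 0.009329 = 0.070536
P80 = (1/0.070536)² = 14.1771² = 200.99 µm

P80 = 201.0 µm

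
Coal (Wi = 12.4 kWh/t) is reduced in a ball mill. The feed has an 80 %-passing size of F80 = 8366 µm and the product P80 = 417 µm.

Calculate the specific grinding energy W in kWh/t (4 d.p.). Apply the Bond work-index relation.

W = 4.7166 kWh/t

Bond: W = 10·Wi·(1/√P80 − 1/√F80)
1/√417 = 0.048970;  1/√8366 = 0.010933
W = 10·12.4·(0.048970 − 0.010933) = 4.7166 kWh/t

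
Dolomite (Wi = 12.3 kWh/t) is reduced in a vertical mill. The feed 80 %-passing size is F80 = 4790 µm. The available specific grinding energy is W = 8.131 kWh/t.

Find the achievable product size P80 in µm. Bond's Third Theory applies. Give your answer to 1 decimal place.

W = 10·Wi·(P80^(-½) − F80^(-½))
P80^-0.5 = F80^-0.5 + W/(10 Wi)
  = 8.1310/(10·12.3) + 1/√4790 = 0.066106 + 0.014449 = 0.080555
P80 = (1/0.080555)² = 12.4140² = 154.11 µm

P80 = 154.1 µm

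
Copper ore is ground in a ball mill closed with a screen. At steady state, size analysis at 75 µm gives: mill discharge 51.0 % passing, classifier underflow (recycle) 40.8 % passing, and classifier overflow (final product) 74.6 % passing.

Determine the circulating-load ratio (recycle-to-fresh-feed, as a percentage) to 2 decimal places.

Let r = R/F. Size balance at 75 µm:
Fd + Rd = Ru + Fo ⇒ R/F = (o−d)/(d−u)
r = (74.6 − 51.0)/(51.0 − 40.8) = 23.6/10.2 = 2.3137
CL = 100·r = 231.37 %

CL = 231.37 %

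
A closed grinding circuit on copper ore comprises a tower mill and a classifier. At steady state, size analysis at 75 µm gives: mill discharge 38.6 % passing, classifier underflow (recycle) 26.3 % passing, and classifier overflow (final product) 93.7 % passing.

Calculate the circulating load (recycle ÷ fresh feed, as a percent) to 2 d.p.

Mass balance on the −75 µm fraction:
(1+r)·d = r·u + o ⇒ r = (o−d)/(d−u)
r = (93.7 − 38.6)/(38.6 − 26.3) = 55.1/12.3 = 4.4797
CL = 100·r = 447.97 %

CL = 447.97 %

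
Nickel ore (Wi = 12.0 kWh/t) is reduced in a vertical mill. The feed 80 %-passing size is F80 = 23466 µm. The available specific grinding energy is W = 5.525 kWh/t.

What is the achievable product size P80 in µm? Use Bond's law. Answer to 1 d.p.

P80 = 361.9 µm

W = 10·Wi·(P80^(-½) − F80^(-½))
⇒ 1/√P80 = W/(10 Wi) + 1/√F80
  = 5.5250/(10·12.0) + 1/√23466 = 0.046042 + 0.006528 = 0.052570
P80 = (1/0.052570)² = 19.0224² = 361.85 µm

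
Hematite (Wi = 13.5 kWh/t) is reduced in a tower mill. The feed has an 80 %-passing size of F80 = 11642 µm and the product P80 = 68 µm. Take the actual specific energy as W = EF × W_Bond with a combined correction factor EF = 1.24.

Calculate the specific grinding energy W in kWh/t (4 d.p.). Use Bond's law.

W = 18.7488 kWh/t

W = 10 Wi / √P80 − 10 Wi / √F80
1/√68 = 0.121268;  1/√11642 = 0.009268
W = 10·13.5·(0.121268 − 0.009268) = 15.1200 kWh/t
Apply correction: 15.1200 × 1.24 = 18.7488 kWh/t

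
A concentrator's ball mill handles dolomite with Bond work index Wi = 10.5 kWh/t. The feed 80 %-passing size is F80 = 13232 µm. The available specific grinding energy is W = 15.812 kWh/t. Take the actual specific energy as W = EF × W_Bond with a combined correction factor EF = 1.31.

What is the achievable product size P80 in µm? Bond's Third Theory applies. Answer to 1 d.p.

P80 = 65.4 µm

W = 10 Wi / √P80 − 10 Wi / √F80
W_Bond = W / EF = 15.812 / 1.31 = 12.0702 kWh/t
⇒ 1/√P80 = W_Bond/(10 Wi) + 1/√F80
  = 12.0702/(10·10.5) + 1/√13232 = 0.114955 + 0.008693 = 0.123648
P80 = (1/0.123648)² = 8.0875² = 65.41 µm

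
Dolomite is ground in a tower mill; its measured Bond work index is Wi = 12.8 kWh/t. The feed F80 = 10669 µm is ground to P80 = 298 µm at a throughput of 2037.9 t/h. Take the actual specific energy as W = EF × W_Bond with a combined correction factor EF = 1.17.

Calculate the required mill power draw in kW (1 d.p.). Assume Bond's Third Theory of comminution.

W = 10 Wi (P80^-0.5 − F80^-0.5)
W = 10·12.8·(1/√298 − 1/√10669) = 10·12.8·(0.048247) = 6.1756 kWh/t
With EF = 1.17: W = 6.1756·1.17 = 7.2255 kWh/t
Mill draw = 7.2255 × 2037.9 = 14724.8 kW

P = 14724.8 kW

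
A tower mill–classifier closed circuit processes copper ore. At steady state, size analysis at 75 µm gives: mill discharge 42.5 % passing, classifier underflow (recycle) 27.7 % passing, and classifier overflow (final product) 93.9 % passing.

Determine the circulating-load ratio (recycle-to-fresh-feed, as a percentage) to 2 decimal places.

CL = 347.30 %

Two-product formula at 75 µm:
(1+r)d = ru + o → r = (o−d)/(d−u)
r = (93.9 − 42.5)/(42.5 − 27.7) = 51.4/14.8 = 3.4730
CL = 100·r = 347.30 %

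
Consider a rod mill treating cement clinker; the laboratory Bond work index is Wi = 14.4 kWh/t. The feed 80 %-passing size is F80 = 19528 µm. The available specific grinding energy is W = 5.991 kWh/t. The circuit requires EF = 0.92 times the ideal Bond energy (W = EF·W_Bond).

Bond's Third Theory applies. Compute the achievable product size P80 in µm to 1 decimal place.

P80 = 364.5 µm

W = 10 Wi (1/√P80 − 1/√F80)  [Bond]
W_Bond = W / EF = 5.991 / 0.92 = 6.5120 kWh/t
1/√P80 = 1/√F80 + W_Bond/(10·Wi)
  = 6.5120/(10·14.4) + 1/√19528 = 0.045222 + 0.007156 = 0.052378
P80 = (1/0.052378)² = 19.0920² = 364.50 µm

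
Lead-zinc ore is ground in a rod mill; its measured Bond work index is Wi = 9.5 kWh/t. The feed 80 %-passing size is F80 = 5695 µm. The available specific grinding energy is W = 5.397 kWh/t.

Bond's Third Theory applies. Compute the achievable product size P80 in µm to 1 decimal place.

P80 = 203.7 µm

W = 10·Wi·(P80^(-½) − F80^(-½))
1/√P80 = 1/√F80 + W/(10·Wi)
  = 5.3970/(10·9.5) + 1/√5695 = 0.056811 + 0.013251 = 0.070062
P80 = (1/0.070062)² = 14.2731² = 203.72 µm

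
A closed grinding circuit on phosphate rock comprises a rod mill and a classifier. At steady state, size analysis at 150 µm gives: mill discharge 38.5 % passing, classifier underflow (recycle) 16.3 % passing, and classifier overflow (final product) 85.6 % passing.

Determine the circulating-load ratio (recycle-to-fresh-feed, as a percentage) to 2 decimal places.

CL = 212.16 %

Two-product formula at 150 µm:
d + r·d = r·u + o → r(d−u) = o−d
r = (85.6 − 38.5)/(38.5 − 16.3) = 47.1/22.2 = 2.1216
CL = 100·r = 212.16 %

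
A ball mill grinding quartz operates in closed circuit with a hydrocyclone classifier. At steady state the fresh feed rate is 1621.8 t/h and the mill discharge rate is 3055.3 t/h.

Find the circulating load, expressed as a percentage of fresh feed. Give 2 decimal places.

Mill node: discharge = fresh + recycle.
R = M − F = 3055.3 − 1621.8 = 1433.5 t/h
CL = 100·R/F = 100·1433.5/1621.8 = 88.39 %

CL = 88.39 %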